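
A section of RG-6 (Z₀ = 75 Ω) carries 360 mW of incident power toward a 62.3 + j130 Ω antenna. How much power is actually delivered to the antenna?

P_delivered ≈ 188 mW

|Γ| = |(-12.7 + j130)/(137.3 + j130)| = 0.691
|Γ|² = 0.477
P_refl = |Γ|²·P_inc = 172 mW, P_del = (1 − |Γ|²)·P_inc = 188 mW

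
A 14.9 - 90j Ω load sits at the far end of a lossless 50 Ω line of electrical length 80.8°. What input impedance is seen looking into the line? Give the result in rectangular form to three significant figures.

Z_in ≈ 3.88 + j17.5 Ω

tan(βl) = tan(80.8°) = 6.17
Z_in = Z_0·(Z_L + jZ_0·tanβl)/(Z_0 + jZ_L·tanβl)
     = 50·(14.9 + j219)/(606 + j92)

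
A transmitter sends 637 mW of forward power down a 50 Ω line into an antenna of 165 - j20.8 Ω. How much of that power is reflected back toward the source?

|Γ| = |(115 − j20.8)/(215 − j20.8)| = 0.541
|Γ|² = 0.293
P_refl = |Γ|²·P_inc = 186 mW, P_del = (1 − |Γ|²)·P_inc = 451 mW

P_reflected ≈ 186 mW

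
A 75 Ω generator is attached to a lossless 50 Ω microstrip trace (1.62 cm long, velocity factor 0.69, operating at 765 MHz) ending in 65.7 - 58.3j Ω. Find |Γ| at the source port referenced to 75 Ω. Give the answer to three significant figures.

λ = v/f = 0.69·c / 765 MHz = 0.271 m
βl = 2π·l/λ = 2π × 0.0599 = 21.6°
tan(βl) = 0.395
Z_in = Z_0·(Z_L + jZ_0·tanβl)/(Z_0 + jZ_L·tanβl) = 31.6 − j37.6 Ω
Γ_s = (Z_in − Z_s)/(Z_in + Z_s) = (-43.4 − j37.6)/(107 − j37.6), |Γ_s| = 0.508

|Γ| ≈ 0.508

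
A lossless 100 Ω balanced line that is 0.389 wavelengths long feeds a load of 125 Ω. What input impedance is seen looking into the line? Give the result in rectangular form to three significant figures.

βl = 2π × 0.389 = 140°
tan(βl) = tan(140°) = -0.838
Z_in = Z_0·(Z_L + jZ_0·tanβl)/(Z_0 + jZ_L·tanβl)
     = 100·(125 − j83.8)/(100 − j105)

Z_in ≈ 101 + j22.5 Ω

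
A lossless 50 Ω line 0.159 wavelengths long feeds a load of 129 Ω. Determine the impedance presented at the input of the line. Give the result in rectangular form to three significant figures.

βl = 2π × 0.159 = 57.2°
tan(βl) = tan(57.2°) = 1.55
Z_in = Z_0·(Z_L + jZ_0·tanβl)/(Z_0 + jZ_L·tanβl)
     = 50·(129 + j77.7)/(50 + j200)

Z_in ≈ 25.8 − j25.7 Ω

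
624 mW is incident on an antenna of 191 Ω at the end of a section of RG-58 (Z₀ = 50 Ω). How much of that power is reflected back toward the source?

P_reflected ≈ 214 mW

Γ = (191 − 50)/(191 + 50) = 0.585
|Γ|² = 0.342
P_refl = |Γ|²·P_inc = 214 mW, P_del = (1 − |Γ|²)·P_inc = 410 mW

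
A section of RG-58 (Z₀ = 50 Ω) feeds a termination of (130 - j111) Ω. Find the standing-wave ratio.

Γ = (Z_L − Z_0)/(Z_L + Z_0) = (80 − j111)/(180 − j111)
|Γ| = 137/211 = 0.647
VSWR = (1 + |Γ|)/(1 − |Γ|) = 1.65/0.353

VSWR ≈ 4.67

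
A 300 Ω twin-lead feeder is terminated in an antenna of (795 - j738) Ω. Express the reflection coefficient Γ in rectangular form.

Γ ≈ 0.623 − j0.254

Γ = (Z_L − Z_0)/(Z_L + Z_0) = (495 − j738)/(1095 − j738)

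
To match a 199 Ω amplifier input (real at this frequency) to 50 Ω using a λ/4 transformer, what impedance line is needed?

Z_qwt = √(Z_0·R_L) = √(50 × 199) = √9950

Z_qwt ≈ 99.7 Ω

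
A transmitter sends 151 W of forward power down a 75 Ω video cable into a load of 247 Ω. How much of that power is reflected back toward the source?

P_reflected ≈ 43.1 W

Γ = (247 − 75)/(247 + 75) = 0.534
|Γ|² = 0.285
P_refl = |Γ|²·P_inc = 43.1 W, P_del = (1 − |Γ|²)·P_inc = 108 W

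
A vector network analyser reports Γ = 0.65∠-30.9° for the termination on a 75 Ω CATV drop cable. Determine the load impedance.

Z_L ≈ 141 − j163 Ω

Z_L = Z_0·(1 + Γ)/(1 − Γ) = 75·(1.56 − j0.334)/(0.442 + j0.334)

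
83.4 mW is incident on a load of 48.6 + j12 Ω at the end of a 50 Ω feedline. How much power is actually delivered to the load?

P_delivered ≈ 82.2 mW

|Γ| = |(-1.4 + j12)/(98.6 + j12)| = 0.122
|Γ|² = 0.0148
P_refl = |Γ|²·P_inc = 1.23 mW, P_del = (1 − |Γ|²)·P_inc = 82.2 mW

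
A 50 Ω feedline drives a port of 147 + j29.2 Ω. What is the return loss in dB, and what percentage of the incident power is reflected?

Γ = (97 + j29.2)/(197 + j29.2), |Γ| = 0.509
RL = −20·log₁₀(0.509) = 5.87 dB
P_refl/P_inc = |Γ|² = 0.259

RL ≈ 5.87 dB; 25.9% of incident power reflected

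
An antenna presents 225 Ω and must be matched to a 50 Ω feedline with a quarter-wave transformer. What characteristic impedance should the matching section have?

Z_qwt ≈ 106 Ω

Z_qwt = √(Z_0·R_L) = √(50 × 225) = √11250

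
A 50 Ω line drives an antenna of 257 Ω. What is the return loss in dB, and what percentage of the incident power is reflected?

RL ≈ 3.42 dB; 45.5% of incident power reflected

Γ = (257 − 50)/(257 + 50) = 0.674
RL = −20·log₁₀(0.674) = 3.42 dB
P_refl/P_inc = |Γ|² = 0.455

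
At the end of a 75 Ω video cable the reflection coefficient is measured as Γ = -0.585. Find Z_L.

Z_L = Z_0·(1 + Γ)/(1 − Γ) = 75·(0.415)/(1.58)

Z_L ≈ 19.6 Ω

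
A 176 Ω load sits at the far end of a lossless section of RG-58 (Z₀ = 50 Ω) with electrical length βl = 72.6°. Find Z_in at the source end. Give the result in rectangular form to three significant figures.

Z_in ≈ 15.5 − j14.3 Ω

tan(βl) = tan(72.6°) = 3.19
Z_in = Z_0·(Z_L + jZ_0·tanβl)/(Z_0 + jZ_L·tanβl)
     = 50·(176 + j160)/(50 + j562)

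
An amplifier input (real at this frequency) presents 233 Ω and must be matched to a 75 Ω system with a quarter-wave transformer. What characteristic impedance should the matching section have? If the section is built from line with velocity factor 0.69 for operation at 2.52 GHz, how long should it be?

Z_qwt = √(Z_0·R_L) = √(75 × 233) = √17480
λ = 0.69·c/f = 0.0821 m, so l = λ/4 = 0.0205 m

Z_qwt ≈ 132 Ω; length ≈ 2.05 cm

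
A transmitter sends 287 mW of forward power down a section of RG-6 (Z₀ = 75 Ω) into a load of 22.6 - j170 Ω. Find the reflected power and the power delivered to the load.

P_reflected ≈ 236 mW; P_delivered ≈ 50.6 mW

|Γ| = |(-52.4 − j170)/(97.6 − j170)| = 0.907
|Γ|² = 0.824
P_refl = |Γ|²·P_inc = 236 mW, P_del = (1 − |Γ|²)·P_inc = 50.6 mW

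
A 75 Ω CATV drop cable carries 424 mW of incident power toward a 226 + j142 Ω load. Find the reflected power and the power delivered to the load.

P_reflected ≈ 164 mW; P_delivered ≈ 260 mW

|Γ| = |(151 + j142)/(301 + j142)| = 0.623
|Γ|² = 0.388
P_refl = |Γ|²·P_inc = 164 mW, P_del = (1 − |Γ|²)·P_inc = 260 mW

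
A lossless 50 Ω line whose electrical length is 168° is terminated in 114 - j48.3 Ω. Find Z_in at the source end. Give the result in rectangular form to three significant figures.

Z_in ≈ 138 + j9.72 Ω

tan(βl) = tan(168°) = -0.213
Z_in = Z_0·(Z_L + jZ_0·tanβl)/(Z_0 + jZ_L·tanβl)
     = 50·(114 − j58.9)/(39.7 − j24.2)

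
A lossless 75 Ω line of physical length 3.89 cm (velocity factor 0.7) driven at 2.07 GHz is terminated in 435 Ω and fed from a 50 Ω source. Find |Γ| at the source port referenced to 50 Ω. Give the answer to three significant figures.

λ = v/f = 0.7·c / 2.07 GHz = 0.101 m
βl = 2π·l/λ = 2π × 0.383 = 138°
tan(βl) = -0.899
Z_in = Z_0·(Z_L + jZ_0·tanβl)/(Z_0 + jZ_L·tanβl) = 27.9 + j78.1 Ω
Γ_s = (Z_in − Z_s)/(Z_in + Z_s) = (-22.1 + j78.1)/(77.9 + j78.1), |Γ_s| = 0.736

|Γ| ≈ 0.736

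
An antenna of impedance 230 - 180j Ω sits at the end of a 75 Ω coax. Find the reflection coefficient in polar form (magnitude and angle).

Γ = (Z_L − Z_0)/(Z_L + Z_0) = (155 − j180)/(305 − j180)
|Γ| = 238/354 = 0.671

Γ ≈ 0.671 ∠ -18.7°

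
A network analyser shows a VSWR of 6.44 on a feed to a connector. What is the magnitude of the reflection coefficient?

|Γ| = (S − 1)/(S + 1) = (6.44 − 1)/(6.44 + 1) = 5.44/7.44

|Γ| ≈ 0.731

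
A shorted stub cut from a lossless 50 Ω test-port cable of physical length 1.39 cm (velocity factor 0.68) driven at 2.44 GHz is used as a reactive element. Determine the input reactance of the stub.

X_in ≈ 86.1 Ω (inductive)

λ = v/f = 0.68·c / 2.44 GHz = 0.0836 m
βl = 2π·l/λ = 2π × 0.166 = 59.9°
tan(βl) = 1.72
For a shorted stub, Z_in = jZ_0·tan(βl)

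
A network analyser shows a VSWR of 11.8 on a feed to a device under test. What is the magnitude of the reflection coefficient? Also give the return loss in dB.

|Γ| ≈ 0.844; return loss ≈ 1.48 dB

|Γ| = (S − 1)/(S + 1) = (11.8 − 1)/(11.8 + 1) = 10.8/12.8
RL = −20·log₁₀|Γ| = −20·log₁₀(0.844)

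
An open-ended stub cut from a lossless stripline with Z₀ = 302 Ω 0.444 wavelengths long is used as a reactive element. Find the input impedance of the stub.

Z_in ≈ +j823 Ω

βl = 2π × 0.444 = 160°
tan(βl) = -0.367
For an open-ended stub, Z_in = −jZ_0·cot(βl) = −jZ_0/tan(βl)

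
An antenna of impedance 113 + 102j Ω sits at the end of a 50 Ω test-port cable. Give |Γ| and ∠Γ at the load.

Γ ≈ 0.623 ∠ 26.3°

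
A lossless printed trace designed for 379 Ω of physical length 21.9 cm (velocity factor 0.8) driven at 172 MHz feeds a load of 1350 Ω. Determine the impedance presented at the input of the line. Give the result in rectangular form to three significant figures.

Z_in ≈ 148 − j223 Ω

λ = v/f = 0.8·c / 172 MHz = 1.4 m
βl = 2π·l/λ = 2π × 0.157 = 56.5°
tan(βl) = tan(56.5°) = 1.51
Z_in = Z_0·(Z_L + jZ_0·tanβl)/(Z_0 + jZ_L·tanβl)
     = 379·(1350 + j573)/(379 + j2040)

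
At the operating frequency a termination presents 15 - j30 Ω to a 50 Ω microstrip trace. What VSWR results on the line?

Γ = (Z_L − Z_0)/(Z_L + Z_0) = (-35 − j30)/(65 − j30)
|Γ| = 46.1/71.6 = 0.644
VSWR = (1 + |Γ|)/(1 − |Γ|) = 1.64/0.356

VSWR ≈ 4.62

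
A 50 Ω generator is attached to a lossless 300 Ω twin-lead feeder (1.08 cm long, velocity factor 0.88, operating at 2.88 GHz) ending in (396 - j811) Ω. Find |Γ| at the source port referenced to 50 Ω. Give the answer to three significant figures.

λ = v/f = 0.88·c / 2.88 GHz = 0.0917 m
βl = 2π·l/λ = 2π × 0.118 = 42.4°
tan(βl) = 0.914
Z_in = Z_0·(Z_L + jZ_0·tanβl)/(Z_0 + jZ_L·tanβl) = 53.8 − j173 Ω
Γ_s = (Z_in − Z_s)/(Z_in + Z_s) = (3.84 − j173)/(104 − j173), |Γ_s| = 0.858

|Γ| ≈ 0.858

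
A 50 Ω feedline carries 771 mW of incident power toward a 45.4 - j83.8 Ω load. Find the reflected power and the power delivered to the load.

P_reflected ≈ 337 mW; P_delivered ≈ 434 mW

|Γ| = |(-4.6 − j83.8)/(95.4 − j83.8)| = 0.661
|Γ|² = 0.437
P_refl = |Γ|²·P_inc = 337 mW, P_del = (1 − |Γ|²)·P_inc = 434 mW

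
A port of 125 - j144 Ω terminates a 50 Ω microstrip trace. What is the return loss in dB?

Γ = (75 − j144)/(175 − j144), |Γ| = 0.716
RL = −20·log₁₀|Γ| = −20·log₁₀(0.716)

RL ≈ 2.9 dB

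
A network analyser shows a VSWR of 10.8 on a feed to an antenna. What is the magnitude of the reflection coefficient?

|Γ| = (S − 1)/(S + 1) = (10.8 − 1)/(10.8 + 1) = 9.8/11.8

|Γ| ≈ 0.831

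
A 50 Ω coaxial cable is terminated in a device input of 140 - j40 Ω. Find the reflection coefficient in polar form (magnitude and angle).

Γ = (Z_L − Z_0)/(Z_L + Z_0) = (90 − j40)/(190 − j40)
|Γ| = 98.5/194 = 0.507

Γ ≈ 0.507 ∠ -12.1°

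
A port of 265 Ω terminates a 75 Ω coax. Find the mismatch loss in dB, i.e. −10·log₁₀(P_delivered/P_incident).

mismatch loss ≈ 1.63 dB

Γ = (265 − 75)/(265 + 75) = 0.559
|Γ|² = 0.312, so P_del/P_inc = 1 − |Γ|² = 0.688
ML = −10·log₁₀(1 − |Γ|²)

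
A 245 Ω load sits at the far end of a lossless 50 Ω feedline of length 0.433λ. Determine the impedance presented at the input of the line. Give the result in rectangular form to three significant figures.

βl = 2π × 0.433 = 156°
tan(βl) = tan(156°) = -0.448
Z_in = Z_0·(Z_L + jZ_0·tanβl)/(Z_0 + jZ_L·tanβl)
     = 50·(245 − j22.4)/(50 − j110)

Z_in ≈ 50.6 + j88.6 Ω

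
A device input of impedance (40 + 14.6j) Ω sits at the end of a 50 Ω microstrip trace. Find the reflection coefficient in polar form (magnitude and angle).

Γ = (Z_L − Z_0)/(Z_L + Z_0) = (-10 + j14.6)/(90 + j14.6)
|Γ| = 17.7/91.2 = 0.194

Γ ≈ 0.194 ∠ 115°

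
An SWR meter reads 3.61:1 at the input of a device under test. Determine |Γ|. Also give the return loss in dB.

|Γ| = (S − 1)/(S + 1) = (3.61 − 1)/(3.61 + 1) = 2.61/4.61
RL = −20·log₁₀|Γ| = −20·log₁₀(0.566)

|Γ| ≈ 0.566; return loss ≈ 4.94 dB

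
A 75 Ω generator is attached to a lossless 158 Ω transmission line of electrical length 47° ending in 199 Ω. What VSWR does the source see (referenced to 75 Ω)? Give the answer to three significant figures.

tan(βl) = 1.07
Z_in = Z_0·(Z_L + jZ_0·tanβl)/(Z_0 + jZ_L·tanβl) = 151 − j35.2 Ω
Γ_s = (Z_in − Z_s)/(Z_in + Z_s) = (76.5 − j35.2)/(226 − j35.2), |Γ_s| = 0.367
VSWR = (1 + |Γ_s|)/(1 − |Γ_s|)

VSWR ≈ 2.16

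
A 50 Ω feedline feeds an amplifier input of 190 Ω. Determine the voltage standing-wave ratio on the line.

VSWR ≈ 3.8

Γ = (190 − 50)/(190 + 50) = 0.583
VSWR = (1 + 0.583)/(1 − 0.583)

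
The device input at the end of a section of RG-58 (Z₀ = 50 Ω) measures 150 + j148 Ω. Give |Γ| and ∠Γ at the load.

Γ ≈ 0.718 ∠ 19.5°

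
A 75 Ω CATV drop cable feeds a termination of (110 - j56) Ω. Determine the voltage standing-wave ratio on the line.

Γ = (Z_L − Z_0)/(Z_L + Z_0) = (35 − j56)/(185 − j56)
|Γ| = 66/193 = 0.342
VSWR = (1 + |Γ|)/(1 − |Γ|) = 1.34/0.658

VSWR ≈ 2.04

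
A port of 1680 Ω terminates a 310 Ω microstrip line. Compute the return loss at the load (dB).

Γ = (1680 − 310)/(1680 + 310) = 0.688
RL = −20·log₁₀|Γ| = −20·log₁₀(0.688)

RL ≈ 3.24 dB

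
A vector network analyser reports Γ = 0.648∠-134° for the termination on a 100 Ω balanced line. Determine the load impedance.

Z_L = Z_0·(1 + Γ)/(1 − Γ) = 100·(0.55 − j0.466)/(1.45 + j0.466)

Z_L ≈ 25 − j40.2 Ω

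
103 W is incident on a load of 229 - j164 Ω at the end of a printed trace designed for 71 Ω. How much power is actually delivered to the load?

P_delivered ≈ 57.3 W

|Γ| = |(158 − j164)/(300 − j164)| = 0.666
|Γ|² = 0.444
P_refl = |Γ|²·P_inc = 45.7 W, P_del = (1 − |Γ|²)·P_inc = 57.3 W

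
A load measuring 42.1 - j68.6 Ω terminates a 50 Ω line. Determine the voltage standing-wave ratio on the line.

VSWR ≈ 4.02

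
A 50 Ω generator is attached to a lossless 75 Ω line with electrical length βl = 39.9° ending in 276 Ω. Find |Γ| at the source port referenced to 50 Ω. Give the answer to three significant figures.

|Γ| ≈ 0.623

tan(βl) = 0.836
Z_in = Z_0·(Z_L + jZ_0·tanβl)/(Z_0 + jZ_L·tanβl) = 44.8 − j75.1 Ω
Γ_s = (Z_in − Z_s)/(Z_in + Z_s) = (-5.2 − j75.1)/(94.8 − j75.1), |Γ_s| = 0.623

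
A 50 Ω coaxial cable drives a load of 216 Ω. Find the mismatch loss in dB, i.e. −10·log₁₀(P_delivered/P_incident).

mismatch loss ≈ 2.14 dB

Γ = (216 − 50)/(216 + 50) = 0.624
|Γ|² = 0.389, so P_del/P_inc = 1 − |Γ|² = 0.611
ML = −10·log₁₀(1 − |Γ|²)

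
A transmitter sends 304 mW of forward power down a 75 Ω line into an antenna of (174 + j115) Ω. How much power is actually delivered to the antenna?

|Γ| = |(99 + j115)/(249 + j115)| = 0.553
|Γ|² = 0.306
P_refl = |Γ|²·P_inc = 93.1 mW, P_del = (1 − |Γ|²)·P_inc = 211 mW

P_delivered ≈ 211 mW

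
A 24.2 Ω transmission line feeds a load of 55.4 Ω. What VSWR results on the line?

Γ = (55.4 − 24.2)/(55.4 + 24.2) = 0.392
VSWR = (1 + 0.392)/(1 − 0.392)

VSWR ≈ 2.29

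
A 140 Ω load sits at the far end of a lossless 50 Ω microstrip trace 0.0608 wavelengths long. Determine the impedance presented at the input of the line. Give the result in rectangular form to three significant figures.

βl = 2π × 0.0608 = 21.9°
tan(βl) = tan(21.9°) = 0.402
Z_in = Z_0·(Z_L + jZ_0·tanβl)/(Z_0 + jZ_L·tanβl)
     = 50·(140 + j20.1)/(50 + j56.2)

Z_in ≈ 71.8 − j60.7 Ω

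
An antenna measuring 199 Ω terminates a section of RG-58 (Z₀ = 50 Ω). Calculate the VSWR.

Γ = (199 − 50)/(199 + 50) = 0.598
VSWR = (1 + 0.598)/(1 − 0.598)

VSWR ≈ 3.98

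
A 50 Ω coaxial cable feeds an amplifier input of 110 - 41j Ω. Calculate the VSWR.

VSWR ≈ 2.57

Γ = (Z_L − Z_0)/(Z_L + Z_0) = (60 − j41)/(160 − j41)
|Γ| = 72.7/165 = 0.44
VSWR = (1 + |Γ|)/(1 − |Γ|) = 1.44/0.56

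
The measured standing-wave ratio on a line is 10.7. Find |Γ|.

|Γ| = (S − 1)/(S + 1) = (10.7 − 1)/(10.7 + 1) = 9.7/11.7

|Γ| ≈ 0.829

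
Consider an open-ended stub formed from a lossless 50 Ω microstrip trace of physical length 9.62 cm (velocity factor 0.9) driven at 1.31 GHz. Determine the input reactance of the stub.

λ = v/f = 0.9·c / 1.31 GHz = 0.206 m
βl = 2π·l/λ = 2π × 0.467 = 168°
tan(βl) = -0.212
For an open-ended stub, Z_in = −jZ_0·cot(βl) = −jZ_0/tan(βl)

X_in ≈ 236 Ω (inductive)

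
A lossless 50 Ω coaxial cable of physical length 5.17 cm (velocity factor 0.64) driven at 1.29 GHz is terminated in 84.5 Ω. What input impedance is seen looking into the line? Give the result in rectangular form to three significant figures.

λ = v/f = 0.64·c / 1.29 GHz = 0.149 m
βl = 2π·l/λ = 2π × 0.347 = 125°
tan(βl) = tan(125°) = -1.43
Z_in = Z_0·(Z_L + jZ_0·tanβl)/(Z_0 + jZ_L·tanβl)
     = 50·(84.5 − j71.3)/(50 − j120)

Z_in ≈ 37.7 + j19.4 Ω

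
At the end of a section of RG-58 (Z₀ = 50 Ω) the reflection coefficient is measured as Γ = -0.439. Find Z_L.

Z_L = Z_0·(1 + Γ)/(1 − Γ) = 50·(0.561)/(1.44)

Z_L ≈ 19.5 Ω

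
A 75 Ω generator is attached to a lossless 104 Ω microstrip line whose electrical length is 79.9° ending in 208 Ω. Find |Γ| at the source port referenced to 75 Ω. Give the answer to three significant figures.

tan(βl) = 5.61
Z_in = Z_0·(Z_L + jZ_0·tanβl)/(Z_0 + jZ_L·tanβl) = 53.2 − j13.8 Ω
Γ_s = (Z_in − Z_s)/(Z_in + Z_s) = (-21.8 − j13.8)/(128 − j13.8), |Γ_s| = 0.2

|Γ| ≈ 0.2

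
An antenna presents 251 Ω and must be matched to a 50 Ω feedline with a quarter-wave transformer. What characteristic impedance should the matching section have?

Z_qwt = √(Z_0·R_L) = √(50 × 251) = √12550

Z_qwt ≈ 112 Ω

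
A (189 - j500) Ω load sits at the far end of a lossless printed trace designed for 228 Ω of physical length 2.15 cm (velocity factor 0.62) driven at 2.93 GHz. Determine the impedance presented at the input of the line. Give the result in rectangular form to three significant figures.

Z_in ≈ 83.2 + j300 Ω

λ = v/f = 0.62·c / 2.93 GHz = 0.0635 m
βl = 2π·l/λ = 2π × 0.339 = 122°
tan(βl) = tan(122°) = -1.6
Z_in = Z_0·(Z_L + jZ_0·tanβl)/(Z_0 + jZ_L·tanβl)
     = 228·(189 − j866)/(-574 − j303)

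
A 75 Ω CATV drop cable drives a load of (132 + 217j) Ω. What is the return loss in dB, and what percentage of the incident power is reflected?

Γ = (57 + j217)/(207 + j217), |Γ| = 0.748
RL = −20·log₁₀(0.748) = 2.52 dB
P_refl/P_inc = |Γ|² = 0.56

RL ≈ 2.52 dB; 56% of incident power reflected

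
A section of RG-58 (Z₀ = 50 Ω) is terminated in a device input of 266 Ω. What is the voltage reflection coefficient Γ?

Γ = 0.684

Γ = (Z_L − Z_0)/(Z_L + Z_0) = (266 − 50)/(266 + 50) = 216/316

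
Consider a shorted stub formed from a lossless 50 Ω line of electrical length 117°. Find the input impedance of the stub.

Z_in ≈ −j98.1 Ω

tan(βl) = -1.96
For a shorted stub, Z_in = jZ_0·tan(βl)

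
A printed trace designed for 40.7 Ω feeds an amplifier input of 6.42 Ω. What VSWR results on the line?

Γ = (6.42 − 40.7)/(6.42 + 40.7) = -0.728
VSWR = (1 + 0.728)/(1 − 0.728)

VSWR ≈ 6.34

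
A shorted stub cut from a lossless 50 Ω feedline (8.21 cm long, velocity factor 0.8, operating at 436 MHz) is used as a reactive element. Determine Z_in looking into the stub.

Z_in ≈ +j68.1 Ω

λ = v/f = 0.8·c / 436 MHz = 0.55 m
βl = 2π·l/λ = 2π × 0.149 = 53.7°
tan(βl) = 1.36
For a shorted stub, Z_in = jZ_0·tan(βl)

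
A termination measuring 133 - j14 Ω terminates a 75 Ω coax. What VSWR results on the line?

VSWR ≈ 1.8

Γ = (Z_L − Z_0)/(Z_L + Z_0) = (58 − j14)/(208 − j14)
|Γ| = 59.7/208 = 0.286
VSWR = (1 + |Γ|)/(1 − |Γ|) = 1.29/0.714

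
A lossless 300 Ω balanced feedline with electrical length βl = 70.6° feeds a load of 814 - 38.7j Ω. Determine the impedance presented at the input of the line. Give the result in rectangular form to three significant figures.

tan(βl) = tan(70.6°) = 2.84
Z_in = Z_0·(Z_L + jZ_0·tanβl)/(Z_0 + jZ_L·tanβl)
     = 300·(814 + j813)/(410 + j2310)

Z_in ≈ 120 − j84.3 Ω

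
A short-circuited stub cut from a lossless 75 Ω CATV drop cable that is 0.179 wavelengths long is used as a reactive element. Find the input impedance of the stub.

βl = 2π × 0.179 = 64.4°
tan(βl) = 2.09
For a short-circuited stub, Z_in = jZ_0·tan(βl)

Z_in ≈ +j157 Ω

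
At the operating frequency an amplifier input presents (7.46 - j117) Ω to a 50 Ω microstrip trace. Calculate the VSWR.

Γ = (Z_L − Z_0)/(Z_L + Z_0) = (-42.54 − j117)/(57.46 − j117)
|Γ| = 124/130 = 0.955
VSWR = (1 + |Γ|)/(1 − |Γ|) = 1.96/0.0449

VSWR ≈ 43.5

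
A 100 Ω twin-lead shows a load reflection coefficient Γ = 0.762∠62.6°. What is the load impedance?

Z_L = Z_0·(1 + Γ)/(1 − Γ) = 100·(1.35 + j0.677)/(0.649 − j0.677)

Z_L ≈ 47.7 + j154 Ω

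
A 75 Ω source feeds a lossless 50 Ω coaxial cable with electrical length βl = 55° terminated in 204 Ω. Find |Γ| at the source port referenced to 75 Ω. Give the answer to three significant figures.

|Γ| ≈ 0.669

tan(βl) = 1.43
Z_in = Z_0·(Z_L + jZ_0·tanβl)/(Z_0 + jZ_L·tanβl) = 17.7 − j32 Ω
Γ_s = (Z_in − Z_s)/(Z_in + Z_s) = (-57.3 − j32)/(92.7 − j32), |Γ_s| = 0.669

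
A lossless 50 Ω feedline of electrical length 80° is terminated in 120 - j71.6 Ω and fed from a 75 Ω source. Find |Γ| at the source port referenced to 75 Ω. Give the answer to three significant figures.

|Γ| ≈ 0.67

tan(βl) = 5.67
Z_in = Z_0·(Z_L + jZ_0·tanβl)/(Z_0 + jZ_L·tanβl) = 14.8 + j1.12 Ω
Γ_s = (Z_in − Z_s)/(Z_in + Z_s) = (-60.2 + j1.12)/(89.8 + j1.12), |Γ_s| = 0.67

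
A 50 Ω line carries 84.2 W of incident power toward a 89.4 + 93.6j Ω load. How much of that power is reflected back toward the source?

|Γ| = |(39.4 + j93.6)/(139.4 + j93.6)| = 0.605
|Γ|² = 0.366
P_refl = |Γ|²·P_inc = 30.8 W, P_del = (1 − |Γ|²)·P_inc = 53.4 W

P_reflected ≈ 30.8 W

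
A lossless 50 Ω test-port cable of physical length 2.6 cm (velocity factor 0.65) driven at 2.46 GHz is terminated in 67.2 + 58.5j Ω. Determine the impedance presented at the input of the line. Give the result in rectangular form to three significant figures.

Z_in ≈ 18.3 + j3.44 Ω

λ = v/f = 0.65·c / 2.46 GHz = 0.0793 m
βl = 2π·l/λ = 2π × 0.328 = 118°
tan(βl) = tan(118°) = -1.87
Z_in = Z_0·(Z_L + jZ_0·tanβl)/(Z_0 + jZ_L·tanβl)
     = 50·(67.2 − j35.2)/(160 − j126)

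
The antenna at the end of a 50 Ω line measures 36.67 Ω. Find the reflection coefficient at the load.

Γ = -0.154

Γ = (Z_L − Z_0)/(Z_L + Z_0) = (36.67 − 50)/(36.67 + 50) = -13.33/86.67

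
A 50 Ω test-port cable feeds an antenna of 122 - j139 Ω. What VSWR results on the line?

Γ = (Z_L − Z_0)/(Z_L + Z_0) = (72 − j139)/(172 − j139)
|Γ| = 157/221 = 0.708
VSWR = (1 + |Γ|)/(1 − |Γ|) = 1.71/0.292

VSWR ≈ 5.85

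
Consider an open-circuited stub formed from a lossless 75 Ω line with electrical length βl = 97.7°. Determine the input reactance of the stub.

tan(βl) = -7.4
For an open-circuited stub, Z_in = −jZ_0·cot(βl) = −jZ_0/tan(βl)

X_in ≈ 10.1 Ω (inductive)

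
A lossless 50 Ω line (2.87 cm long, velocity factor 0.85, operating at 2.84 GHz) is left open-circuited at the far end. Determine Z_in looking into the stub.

λ = v/f = 0.85·c / 2.84 GHz = 0.0898 m
βl = 2π·l/λ = 2π × 0.32 = 115°
tan(βl) = -2.14
For an open-circuited stub, Z_in = −jZ_0·cot(βl) = −jZ_0/tan(βl)

Z_in ≈ +j23.4 Ω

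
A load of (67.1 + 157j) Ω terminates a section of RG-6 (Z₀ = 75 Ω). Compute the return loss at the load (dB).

Γ = (-7.9 + j157)/(142.1 + j157), |Γ| = 0.742
RL = −20·log₁₀|Γ| = −20·log₁₀(0.742)

RL ≈ 2.59 dB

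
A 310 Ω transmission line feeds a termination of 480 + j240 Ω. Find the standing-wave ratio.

VSWR ≈ 2.11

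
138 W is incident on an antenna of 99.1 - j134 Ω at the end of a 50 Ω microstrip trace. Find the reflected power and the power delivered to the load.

|Γ| = |(49.1 − j134)/(149.1 − j134)| = 0.712
|Γ|² = 0.507
P_refl = |Γ|²·P_inc = 69.9 W, P_del = (1 − |Γ|²)·P_inc = 68.1 W

P_reflected ≈ 69.9 W; P_delivered ≈ 68.1 W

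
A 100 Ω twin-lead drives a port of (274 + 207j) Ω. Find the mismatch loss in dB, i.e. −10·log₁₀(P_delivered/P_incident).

Γ = (174 + j207)/(374 + j207), |Γ| = 0.633
|Γ|² = 0.4, so P_del/P_inc = 1 − |Γ|² = 0.6
ML = −10·log₁₀(1 − |Γ|²)

mismatch loss ≈ 2.22 dB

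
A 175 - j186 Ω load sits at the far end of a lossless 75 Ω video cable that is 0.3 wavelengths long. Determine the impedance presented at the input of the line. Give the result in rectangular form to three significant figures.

Z_in ≈ 19.2 + j42.1 Ω

βl = 2π × 0.3 = 108°
tan(βl) = tan(108°) = -3.08
Z_in = Z_0·(Z_L + jZ_0·tanβl)/(Z_0 + jZ_L·tanβl)
     = 75·(175 − j417)/(-497 − j539)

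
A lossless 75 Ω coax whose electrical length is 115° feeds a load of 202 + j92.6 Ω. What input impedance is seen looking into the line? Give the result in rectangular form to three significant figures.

tan(βl) = tan(115°) = -2.14
Z_in = Z_0·(Z_L + jZ_0·tanβl)/(Z_0 + jZ_L·tanβl)
     = 75·(202 − j68.2)/(274 − j433)

Z_in ≈ 24.2 + j19.7 Ω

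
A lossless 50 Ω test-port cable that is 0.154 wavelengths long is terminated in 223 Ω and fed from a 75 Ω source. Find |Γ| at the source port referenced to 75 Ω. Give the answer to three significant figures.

βl = 2π × 0.154 = 55.4°
tan(βl) = 1.45
Z_in = Z_0·(Z_L + jZ_0·tanβl)/(Z_0 + jZ_L·tanβl) = 16.1 − j31.9 Ω
Γ_s = (Z_in − Z_s)/(Z_in + Z_s) = (-58.9 − j31.9)/(91.1 − j31.9), |Γ_s| = 0.693

|Γ| ≈ 0.693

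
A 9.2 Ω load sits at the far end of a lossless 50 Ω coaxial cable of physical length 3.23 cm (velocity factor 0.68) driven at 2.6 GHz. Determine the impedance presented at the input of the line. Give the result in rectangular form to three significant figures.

λ = v/f = 0.68·c / 2.6 GHz = 0.0785 m
βl = 2π·l/λ = 2π × 0.412 = 148°
tan(βl) = tan(148°) = -0.62
Z_in = Z_0·(Z_L + jZ_0·tanβl)/(Z_0 + jZ_L·tanβl)
     = 50·(9.2 − j31)/(50 − j5.7)

Z_in ≈ 12.6 − j29.6 Ω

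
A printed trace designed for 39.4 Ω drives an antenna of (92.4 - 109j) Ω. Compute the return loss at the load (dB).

Γ = (53 − j109)/(131.8 − j109), |Γ| = 0.709
RL = −20·log₁₀|Γ| = −20·log₁₀(0.709)

RL ≈ 2.99 dB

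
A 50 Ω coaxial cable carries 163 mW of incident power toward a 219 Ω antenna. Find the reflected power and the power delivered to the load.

P_reflected ≈ 64.3 mW; P_delivered ≈ 98.7 mW

Γ = (219 − 50)/(219 + 50) = 0.628
|Γ|² = 0.395
P_refl = |Γ|²·P_inc = 64.3 mW, P_del = (1 − |Γ|²)·P_inc = 98.7 mW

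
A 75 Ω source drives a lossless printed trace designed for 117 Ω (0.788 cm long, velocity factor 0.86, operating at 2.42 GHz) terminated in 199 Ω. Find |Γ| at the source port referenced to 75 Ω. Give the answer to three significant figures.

λ = v/f = 0.86·c / 2.42 GHz = 0.107 m
βl = 2π·l/λ = 2π × 0.0739 = 26.6°
tan(βl) = 0.501
Z_in = Z_0·(Z_L + jZ_0·tanβl)/(Z_0 + jZ_L·tanβl) = 144 − j64.3 Ω
Γ_s = (Z_in − Z_s)/(Z_in + Z_s) = (69.2 − j64.3)/(219 − j64.3), |Γ_s| = 0.414

|Γ| ≈ 0.414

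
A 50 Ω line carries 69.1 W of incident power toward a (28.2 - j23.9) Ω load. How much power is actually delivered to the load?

|Γ| = |(-21.8 − j23.9)/(78.2 − j23.9)| = 0.396
|Γ|² = 0.157
P_refl = |Γ|²·P_inc = 10.8 W, P_del = (1 − |Γ|²)·P_inc = 58.3 W

P_delivered ≈ 58.3 W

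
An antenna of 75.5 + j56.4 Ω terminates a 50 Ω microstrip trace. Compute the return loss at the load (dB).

Γ = (25.5 + j56.4)/(125.5 + j56.4), |Γ| = 0.45
RL = −20·log₁₀|Γ| = −20·log₁₀(0.45)

RL ≈ 6.94 dB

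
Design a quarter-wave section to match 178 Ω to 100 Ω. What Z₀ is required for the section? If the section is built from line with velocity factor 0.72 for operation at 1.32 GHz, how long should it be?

Z_qwt = √(Z_0·R_L) = √(100 × 178) = √17800
λ = 0.72·c/f = 0.164 m, so l = λ/4 = 0.0409 m

Z_qwt ≈ 133 Ω; length ≈ 4.09 cm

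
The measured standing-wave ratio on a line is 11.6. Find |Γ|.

|Γ| = (S − 1)/(S + 1) = (11.6 − 1)/(11.6 + 1) = 10.6/12.6

|Γ| ≈ 0.841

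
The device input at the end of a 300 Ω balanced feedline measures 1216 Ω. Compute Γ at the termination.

Γ = (Z_L − Z_0)/(Z_L + Z_0) = (1216 − 300)/(1216 + 300) = 916/1516

Γ = 0.604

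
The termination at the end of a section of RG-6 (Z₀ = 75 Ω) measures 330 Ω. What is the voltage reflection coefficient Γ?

Γ = 0.63

Γ = (Z_L − Z_0)/(Z_L + Z_0) = (330 − 75)/(330 + 75) = 255/405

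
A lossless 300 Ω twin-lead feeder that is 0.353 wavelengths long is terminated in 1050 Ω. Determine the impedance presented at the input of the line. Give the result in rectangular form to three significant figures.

βl = 2π × 0.353 = 127°
tan(βl) = tan(127°) = -1.32
Z_in = Z_0·(Z_L + jZ_0·tanβl)/(Z_0 + jZ_L·tanβl)
     = 300·(1050 − j397)/(300 − j1390)

Z_in ≈ 129 + j199 Ω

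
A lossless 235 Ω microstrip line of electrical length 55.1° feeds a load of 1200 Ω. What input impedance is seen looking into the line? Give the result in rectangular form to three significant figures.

Z_in ≈ 67.2 − j155 Ω

tan(βl) = tan(55.1°) = 1.43
Z_in = Z_0·(Z_L + jZ_0·tanβl)/(Z_0 + jZ_L·tanβl)
     = 235·(1200 + j337)/(235 + j1720)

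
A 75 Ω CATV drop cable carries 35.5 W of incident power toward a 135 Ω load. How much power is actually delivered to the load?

Γ = (135 − 75)/(135 + 75) = 0.286
|Γ|² = 0.0816
P_refl = |Γ|²·P_inc = 2.9 W, P_del = (1 − |Γ|²)·P_inc = 32.6 W

P_delivered ≈ 32.6 W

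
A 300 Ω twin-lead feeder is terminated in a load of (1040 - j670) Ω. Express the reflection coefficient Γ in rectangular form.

Γ = (Z_L − Z_0)/(Z_L + Z_0) = (740 − j670)/(1340 − j670)

Γ ≈ 0.642 − j0.179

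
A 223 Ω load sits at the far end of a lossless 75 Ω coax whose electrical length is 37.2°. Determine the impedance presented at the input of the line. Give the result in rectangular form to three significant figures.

Z_in ≈ 57.7 − j73.3 Ω

tan(βl) = tan(37.2°) = 0.759
Z_in = Z_0·(Z_L + jZ_0·tanβl)/(Z_0 + jZ_L·tanβl)
     = 75·(223 + j56.9)/(75 + j169)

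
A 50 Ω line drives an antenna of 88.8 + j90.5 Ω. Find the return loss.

RL ≈ 4.52 dB

Γ = (38.8 + j90.5)/(138.8 + j90.5), |Γ| = 0.594
RL = −20·log₁₀|Γ| = −20·log₁₀(0.594)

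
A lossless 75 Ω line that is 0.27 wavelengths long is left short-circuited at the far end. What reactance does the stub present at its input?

X_in ≈ -594 Ω (capacitive)

βl = 2π × 0.27 = 97.2°
tan(βl) = -7.92
For a short-circuited stub, Z_in = jZ_0·tan(βl)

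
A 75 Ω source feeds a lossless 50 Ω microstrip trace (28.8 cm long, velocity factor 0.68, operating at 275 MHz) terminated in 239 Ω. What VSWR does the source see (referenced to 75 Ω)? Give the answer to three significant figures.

VSWR ≈ 4.88

λ = v/f = 0.68·c / 275 MHz = 0.742 m
βl = 2π·l/λ = 2π × 0.388 = 140°
tan(βl) = -0.846
Z_in = Z_0·(Z_L + jZ_0·tanβl)/(Z_0 + jZ_L·tanβl) = 23.6 + j53.3 Ω
Γ_s = (Z_in − Z_s)/(Z_in + Z_s) = (-51.4 + j53.3)/(98.6 + j53.3), |Γ_s| = 0.66
VSWR = (1 + |Γ_s|)/(1 − |Γ_s|)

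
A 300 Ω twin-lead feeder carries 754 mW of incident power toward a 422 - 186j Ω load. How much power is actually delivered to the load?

P_delivered ≈ 687 mW

|Γ| = |(122 − j186)/(722 − j186)| = 0.298
|Γ|² = 0.089
P_refl = |Γ|²·P_inc = 67.1 mW, P_del = (1 − |Γ|²)·P_inc = 687 mW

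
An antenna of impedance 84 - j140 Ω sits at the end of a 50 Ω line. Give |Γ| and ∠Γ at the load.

Γ ≈ 0.743 ∠ -30.1°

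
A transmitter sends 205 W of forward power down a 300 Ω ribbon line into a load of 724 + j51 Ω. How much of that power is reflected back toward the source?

P_reflected ≈ 35.6 W

|Γ| = |(424 + j51)/(1024 + j51)| = 0.417
|Γ|² = 0.173
P_refl = |Γ|²·P_inc = 35.6 W, P_del = (1 − |Γ|²)·P_inc = 169 W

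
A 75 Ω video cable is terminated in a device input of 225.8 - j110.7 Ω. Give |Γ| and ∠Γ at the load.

Γ ≈ 0.584 ∠ -16.1°

Γ = (Z_L − Z_0)/(Z_L + Z_0) = (150.8 − j110.7)/(300.8 − j110.7)
|Γ| = 187/321 = 0.584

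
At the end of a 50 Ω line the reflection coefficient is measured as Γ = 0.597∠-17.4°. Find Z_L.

Z_L = Z_0·(1 + Γ)/(1 − Γ) = 50·(1.57 − j0.179)/(0.43 + j0.179)

Z_L ≈ 148 − j82.3 Ω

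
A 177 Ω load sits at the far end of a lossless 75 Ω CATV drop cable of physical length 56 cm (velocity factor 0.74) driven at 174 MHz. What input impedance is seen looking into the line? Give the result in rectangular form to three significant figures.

Z_in ≈ 108 + j72.5 Ω

λ = v/f = 0.74·c / 174 MHz = 1.28 m
βl = 2π·l/λ = 2π × 0.439 = 158°
tan(βl) = tan(158°) = -0.404
Z_in = Z_0·(Z_L + jZ_0·tanβl)/(Z_0 + jZ_L·tanβl)
     = 75·(177 − j30.3)/(75 − j71.5)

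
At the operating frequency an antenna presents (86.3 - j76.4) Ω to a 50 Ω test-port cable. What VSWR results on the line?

Γ = (Z_L − Z_0)/(Z_L + Z_0) = (36.3 − j76.4)/(136.3 − j76.4)
|Γ| = 84.6/156 = 0.541
VSWR = (1 + |Γ|)/(1 − |Γ|) = 1.54/0.459

VSWR ≈ 3.36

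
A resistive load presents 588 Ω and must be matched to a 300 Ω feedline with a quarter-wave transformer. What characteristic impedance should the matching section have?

Z_qwt = √(Z_0·R_L) = √(300 × 588) = √176400

Z_qwt ≈ 420 Ω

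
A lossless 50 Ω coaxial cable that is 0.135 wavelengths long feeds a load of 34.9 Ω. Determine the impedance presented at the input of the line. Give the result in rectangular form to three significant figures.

Z_in ≈ 49.1 + j17.9 Ω

βl = 2π × 0.135 = 48.6°
tan(βl) = tan(48.6°) = 1.13
Z_in = Z_0·(Z_L + jZ_0·tanβl)/(Z_0 + jZ_L·tanβl)
     = 50·(34.9 + j56.7)/(50 + j39.6)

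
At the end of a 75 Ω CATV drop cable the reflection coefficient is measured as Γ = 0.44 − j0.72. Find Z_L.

Z_L = Z_0·(1 + Γ)/(1 − Γ) = 75·(1.44 − j0.72)/(0.56 + j0.72)

Z_L ≈ 26 − j130 Ω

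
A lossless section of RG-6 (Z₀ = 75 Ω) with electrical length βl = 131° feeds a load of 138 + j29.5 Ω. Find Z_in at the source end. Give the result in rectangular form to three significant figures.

Z_in ≈ 48.7 + j31.8 Ω

tan(βl) = tan(131°) = -1.15
Z_in = Z_0·(Z_L + jZ_0·tanβl)/(Z_0 + jZ_L·tanβl)
     = 75·(138 − j56.8)/(109 − j159)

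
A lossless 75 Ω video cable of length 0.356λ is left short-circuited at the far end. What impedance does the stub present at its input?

βl = 2π × 0.356 = 128°
tan(βl) = -1.27
For a short-circuited stub, Z_in = jZ_0·tan(βl)

Z_in ≈ −j95.4 Ω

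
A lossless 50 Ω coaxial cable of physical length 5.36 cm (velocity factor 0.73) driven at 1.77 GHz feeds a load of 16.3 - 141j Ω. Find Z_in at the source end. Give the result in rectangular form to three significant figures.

Z_in ≈ 222 + j507 Ω

λ = v/f = 0.73·c / 1.77 GHz = 0.124 m
βl = 2π·l/λ = 2π × 0.433 = 156°
tan(βl) = tan(156°) = -0.446
Z_in = Z_0·(Z_L + jZ_0·tanβl)/(Z_0 + jZ_L·tanβl)
     = 50·(16.3 − j163)/(-12.9 − j7.27)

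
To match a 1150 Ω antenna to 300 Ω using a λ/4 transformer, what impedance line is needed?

Z_qwt = √(Z_0·R_L) = √(300 × 1150) = √345000

Z_qwt ≈ 587 Ω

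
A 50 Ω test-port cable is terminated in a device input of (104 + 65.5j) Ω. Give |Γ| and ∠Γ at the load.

Γ ≈ 0.507 ∠ 27.5°

Γ = (Z_L − Z_0)/(Z_L + Z_0) = (54 + j65.5)/(154 + j65.5)
|Γ| = 84.9/167 = 0.507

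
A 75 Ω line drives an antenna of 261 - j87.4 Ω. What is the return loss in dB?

RL ≈ 4.55 dB

Γ = (186 − j87.4)/(336 − j87.4), |Γ| = 0.592
RL = −20·log₁₀|Γ| = −20·log₁₀(0.592)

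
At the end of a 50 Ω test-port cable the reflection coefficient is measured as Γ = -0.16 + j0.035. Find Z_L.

Z_L ≈ 36.1 + j2.6 Ω

Z_L = Z_0·(1 + Γ)/(1 − Γ) = 50·(0.84 + j0.035)/(1.16 − j0.035)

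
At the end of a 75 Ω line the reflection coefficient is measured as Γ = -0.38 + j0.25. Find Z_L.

Z_L = Z_0·(1 + Γ)/(1 − Γ) = 75·(0.62 + j0.25)/(1.38 − j0.25)

Z_L ≈ 30.2 + j19.1 Ω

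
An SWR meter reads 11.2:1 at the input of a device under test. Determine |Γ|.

|Γ| = (S − 1)/(S + 1) = (11.2 − 1)/(11.2 + 1) = 10.2/12.2

|Γ| ≈ 0.836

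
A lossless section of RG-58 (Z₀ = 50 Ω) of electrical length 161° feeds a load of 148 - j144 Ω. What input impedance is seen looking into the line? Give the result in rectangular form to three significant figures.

tan(βl) = tan(161°) = -0.344
Z_in = Z_0·(Z_L + jZ_0·tanβl)/(Z_0 + jZ_L·tanβl)
     = 50·(148 − j161)/(0.417 − j51)

Z_in ≈ 159 + j144 Ω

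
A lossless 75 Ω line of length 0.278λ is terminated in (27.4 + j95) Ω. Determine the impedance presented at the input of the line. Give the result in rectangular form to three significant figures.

βl = 2π × 0.278 = 100°
tan(βl) = tan(100°) = -5.63
Z_in = Z_0·(Z_L + jZ_0·tanβl)/(Z_0 + jZ_L·tanβl)
     = 75·(27.4 − j327)/(609 − j154)

Z_in ≈ 12.7 − j37 Ω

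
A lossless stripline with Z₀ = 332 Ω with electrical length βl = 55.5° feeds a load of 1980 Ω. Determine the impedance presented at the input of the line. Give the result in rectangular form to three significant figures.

Z_in ≈ 80.9 − j219 Ω

tan(βl) = tan(55.5°) = 1.46
Z_in = Z_0·(Z_L + jZ_0·tanβl)/(Z_0 + jZ_L·tanβl)
     = 332·(1980 + j483)/(332 + j2880)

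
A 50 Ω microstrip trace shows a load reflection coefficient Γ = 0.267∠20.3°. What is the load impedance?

Z_L = Z_0·(1 + Γ)/(1 − Γ) = 50·(1.25 + j0.0926)/(0.75 − j0.0926)

Z_L ≈ 81.4 + j16.2 Ω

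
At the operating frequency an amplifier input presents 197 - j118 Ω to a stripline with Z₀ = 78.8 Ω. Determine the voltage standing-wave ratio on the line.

VSWR ≈ 3.51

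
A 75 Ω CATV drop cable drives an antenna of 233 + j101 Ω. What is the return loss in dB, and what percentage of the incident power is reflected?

RL ≈ 4.75 dB; 33.5% of incident power reflected

Γ = (158 + j101)/(308 + j101), |Γ| = 0.579
RL = −20·log₁₀(0.579) = 4.75 dB
P_refl/P_inc = |Γ|² = 0.335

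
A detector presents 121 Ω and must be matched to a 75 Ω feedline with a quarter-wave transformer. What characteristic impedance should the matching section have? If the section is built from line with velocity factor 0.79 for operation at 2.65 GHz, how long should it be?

Z_qwt ≈ 95.3 Ω; length ≈ 2.24 cm

Z_qwt = √(Z_0·R_L) = √(75 × 121) = √9075
λ = 0.79·c/f = 0.0894 m, so l = λ/4 = 0.0224 m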